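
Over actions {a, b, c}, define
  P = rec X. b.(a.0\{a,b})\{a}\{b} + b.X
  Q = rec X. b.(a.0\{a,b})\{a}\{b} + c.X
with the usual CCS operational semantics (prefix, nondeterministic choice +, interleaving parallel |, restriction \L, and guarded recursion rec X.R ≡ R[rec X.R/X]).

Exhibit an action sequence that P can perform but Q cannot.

Reachable graph of P (2 states):
  m0 = rec X. b.(a.0\{a,b})\{a}\{b} + b.X | --b--▸ m0, --b--▸ m1
  m1 = (a.0\{a,b})\{a}\{b} | ·
Reachable graph of Q (2 states):
  n0 = rec X. b.(a.0\{a,b})\{a}\{b} + c.X | --b--▸ n1, --c--▸ n0
  n1 = (a.0\{a,b})\{a}\{b} | ·
Run σ = ⟨bb⟩ on P: start {m0}
  [1] b ⇒ {m0, m1}
  [2] b ⇒ {m0, m1}
  — P admits the full trace.
Run σ = ⟨bb⟩ on Q: start {n0}
  [1] b ⇒ {n1}
  [2] b ⇒ ∅ (Q stuck)

bb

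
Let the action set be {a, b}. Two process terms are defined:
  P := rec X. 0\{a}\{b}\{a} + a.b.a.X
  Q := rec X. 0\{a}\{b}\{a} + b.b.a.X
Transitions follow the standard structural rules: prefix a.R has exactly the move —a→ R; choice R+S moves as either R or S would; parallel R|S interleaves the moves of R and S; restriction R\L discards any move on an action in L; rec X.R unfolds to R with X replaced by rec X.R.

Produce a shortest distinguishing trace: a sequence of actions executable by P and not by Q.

a

LTS(P): 3 reachable states
  u0 = rec X. 0\{a}\{b}\{a} + a.b.a.X ⊢ =a=> u1
  u1 = b.a.(rec X. 0\{a}\{b}\{a} + a.b.a.X) ⊢ =b=> u2
  u2 = a.(rec X. 0\{a}\{b}\{a} + a.b.a.X) ⊢ =a=> u0
LTS(Q): 3 reachable states
  v0 = rec X. 0\{a}\{b}\{a} + b.b.a.X ⊢ =b=> v1
  v1 = b.a.(rec X. 0\{a}\{b}\{a} + b.b.a.X) ⊢ =b=> v2
  v2 = a.(rec X. 0\{a}\{b}\{a} + b.b.a.X) ⊢ =a=> v0
Executing a from P (initial set {u0}):
  step 1 (a): {u1}
  P completes σ.
Executing a from Q (initial set {v0}):
  step 1 (a): no successor for Q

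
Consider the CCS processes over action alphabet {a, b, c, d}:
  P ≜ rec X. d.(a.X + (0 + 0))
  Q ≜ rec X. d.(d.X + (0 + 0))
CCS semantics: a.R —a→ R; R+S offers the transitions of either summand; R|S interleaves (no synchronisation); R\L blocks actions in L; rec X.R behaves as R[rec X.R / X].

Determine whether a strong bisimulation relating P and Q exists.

NO

P's transition system — 2 states:
  m0 = rec X. d.(a.X + (0 + 0)) :: =d=> m1
  m1 = a.(rec X. d.(a.X + (0 + 0))) + (0 + 0) :: =a=> m0
Q's transition system — 2 states:
  n0 = rec X. d.(d.X + (0 + 0)) :: =d=> n1
  n1 = d.(rec X. d.(d.X + (0 + 0))) + (0 + 0) :: =d=> n0
Coarsest stable partition (strong bisimilarity classes):
  B0 = {m0}
  B1 = {m1}
  B2 = {n0, n1}
m0 ∈ B0, n0 ∈ B2 → different blocks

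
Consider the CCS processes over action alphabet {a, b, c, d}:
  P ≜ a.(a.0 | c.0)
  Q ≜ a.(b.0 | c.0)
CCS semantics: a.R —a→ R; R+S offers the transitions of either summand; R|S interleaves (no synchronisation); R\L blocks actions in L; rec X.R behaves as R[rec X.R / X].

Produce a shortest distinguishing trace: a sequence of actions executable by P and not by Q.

aa

P's transition system — 5 states:
  m0 = a.(a.0 | c.0) → =a=> m1
  m1 = a.0 | c.0 → =a=> m2, =c=> m3
  m2 = 0 | c.0 → =c=> m4
  m3 = a.0 | 0 → =a=> m4
  m4 = 0 | 0 → ·
Q's transition system — 5 states:
  n0 = a.(b.0 | c.0) → =a=> n1
  n1 = b.0 | c.0 → =b=> n2, =c=> n3
  n2 = 0 | c.0 → =c=> n4
  n3 = b.0 | 0 → =b=> n4
  n4 = 0 | 0 → ·
Executing aa from P (initial set {m0}):
  step 1 (a): {m1}
  step 2 (a): {m2}
  ✓ P
Executing aa from Q (initial set {n0}):
  step 1 (a): {n1}
  step 2 (a): ∅  — Q cannot continue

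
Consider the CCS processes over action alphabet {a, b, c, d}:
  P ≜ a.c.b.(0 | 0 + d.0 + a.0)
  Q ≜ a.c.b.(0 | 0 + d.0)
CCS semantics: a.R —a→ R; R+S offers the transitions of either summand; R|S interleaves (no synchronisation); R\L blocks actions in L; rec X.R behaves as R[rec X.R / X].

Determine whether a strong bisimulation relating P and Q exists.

NO

Reachable graph of P (5 states):
  p0 = a.c.b.(0 | 0 + d.0 + a.0) → =a=> p1
  p1 = c.b.(0 | 0 + d.0 + a.0) → =c=> p2
  p2 = b.(0 | 0 + d.0 + a.0) → =b=> p3
  p3 = 0 | 0 + d.0 + a.0 → =a=> p4, =d=> p4
  p4 = 0 → ·
Reachable graph of Q (5 states):
  q0 = a.c.b.(0 | 0 + d.0) → =a=> q1
  q1 = c.b.(0 | 0 + d.0) → =c=> q2
  q2 = b.(0 | 0 + d.0) → =b=> q3
  q3 = 0 | 0 + d.0 → =d=> q4
  q4 = 0 → ·
Bisimilarity quotient blocks:
  B0 = {p0}
  B1 = {p1}
  B2 = {p2}
  B3 = {p3}
  B4 = {p4, q4}
  B5 = {q0}
  B6 = {q1}
  B7 = {q2}
  B8 = {q3}
p0 ∈ B0, q0 ∈ B5 → different blocks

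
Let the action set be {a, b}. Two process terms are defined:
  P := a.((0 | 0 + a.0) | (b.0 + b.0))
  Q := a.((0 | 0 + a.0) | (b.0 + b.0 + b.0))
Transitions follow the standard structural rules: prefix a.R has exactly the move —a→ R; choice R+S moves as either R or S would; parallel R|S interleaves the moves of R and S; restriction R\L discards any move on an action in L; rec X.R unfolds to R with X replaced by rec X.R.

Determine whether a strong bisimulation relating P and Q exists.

P ~ Q

P's transition system — 5 states:
  s0 = a.((0 | 0 + a.0) | (b.0 + b.0)) :: =a=> s1
  s1 = (0 | 0 + a.0) | (b.0 + b.0) :: =a=> s2, =b=> s3
  s2 = 0 | (b.0 + b.0) :: =b=> s4
  s3 = (0 | 0 + a.0) | 0 :: =a=> s4
  s4 = 0 | 0 :: (no moves)
Q's transition system — 5 states:
  t0 = a.((0 | 0 + a.0) | (b.0 + b.0 + b.0)) :: =a=> t1
  t1 = (0 | 0 + a.0) | (b.0 + b.0 + b.0) :: =a=> t2, =b=> t3
  t2 = 0 | (b.0 + b.0 + b.0) :: =b=> t4
  t3 = (0 | 0 + a.0) | 0 :: =a=> t4
  t4 = 0 | 0 :: (no moves)
Partition-refinement fixed point:
  B0 = {s0, t0}
  B1 = {s1, t1}
  B2 = {s2, t2}
  B3 = {s4, t4}
  B4 = {s3, t3}
s0 ∈ B0, t0 ∈ B0 → same block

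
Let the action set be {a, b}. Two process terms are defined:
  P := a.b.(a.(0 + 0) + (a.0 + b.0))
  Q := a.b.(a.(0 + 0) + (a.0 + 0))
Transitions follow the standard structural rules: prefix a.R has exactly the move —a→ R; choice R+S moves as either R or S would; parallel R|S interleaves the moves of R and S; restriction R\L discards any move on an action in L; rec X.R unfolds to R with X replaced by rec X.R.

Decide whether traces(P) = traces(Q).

NO — witness ⟨abb⟩

P's transition system — 5 states:
  u0 = a.b.(a.(0 + 0) + (a.0 + b.0)) | ··a··> u1
  u1 = b.(a.(0 + 0) + (a.0 + b.0)) | ··b··> u2
  u2 = a.(0 + 0) + (a.0 + b.0) | ··a··> u3, ··a··> u4, ··b··> u3
  u3 = 0 | ·
  u4 = 0 + 0 | ·
Q's transition system — 5 states:
  v0 = a.b.(a.(0 + 0) + (a.0 + 0)) | ··a··> v1
  v1 = b.(a.(0 + 0) + (a.0 + 0)) | ··b··> v2
  v2 = a.(0 + 0) + (a.0 + 0) | ··a··> v3, ··a··> v4
  v3 = 0 | ·
  v4 = 0 + 0 | ·
Run σ = ⟨abb⟩ on P: start {u0}
  step 1 (a): {u1}
  step 2 (b): {u2}
  step 3 (b): {u3}
  — P admits the full trace.
Run σ = ⟨abb⟩ on Q: start {v0}
  step 1 (a): {v1}
  step 2 (b): {v2}
  step 3 (b): ∅ (Q stuck)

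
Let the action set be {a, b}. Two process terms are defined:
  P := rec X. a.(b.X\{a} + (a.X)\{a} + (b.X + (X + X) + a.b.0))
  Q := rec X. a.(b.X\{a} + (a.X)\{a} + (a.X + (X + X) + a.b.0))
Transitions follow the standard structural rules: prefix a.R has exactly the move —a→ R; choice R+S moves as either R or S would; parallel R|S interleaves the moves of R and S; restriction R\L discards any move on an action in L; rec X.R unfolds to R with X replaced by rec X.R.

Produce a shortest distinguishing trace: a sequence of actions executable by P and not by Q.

aba

Reachable graph of P (5 states):
  p0 = rec X. a.(b.X\{a} + (a.X)\{a} + (b.X + (X + X) + a.b.0)) :: -a-> p1
  p1 = b.(rec X. a.(b.X\{a} + (a.X)\{a} + (b.X + (X + X) + a.b.0)))\{a} + (a.(rec X. a.(b.X\{a} + (a.X)\{a} + (b.X + (X + X) + a.b.0))))\{a} + (b.(rec X. a.(b.X\{a} + (a.X)\{a} + (b.X + (X + X) + a.b.0))) + ((rec X. a.(b.X\{a} + (a.X)\{a} + (b.X + (X + X) + a.b.0))) + (rec X. a.(b.X\{a} + (a.X)\{a} + (b.X + (X + X) + a.b.0)))) + a.b.0) :: -a-> p1, -a-> p2, -b-> p0, -b-> p3
  p2 = b.0 :: -b-> p4
  p3 = (rec X. a.(b.X\{a} + (a.X)\{a} + (b.X + (X + X) + a.b.0)))\{a} :: ∅
  p4 = 0 :: ∅
Reachable graph of Q (5 states):
  q0 = rec X. a.(b.X\{a} + (a.X)\{a} + (a.X + (X + X) + a.b.0)) :: -a-> q1
  q1 = b.(rec X. a.(b.X\{a} + (a.X)\{a} + (a.X + (X + X) + a.b.0)))\{a} + (a.(rec X. a.(b.X\{a} + (a.X)\{a} + (a.X + (X + X) + a.b.0))))\{a} + (a.(rec X. a.(b.X\{a} + (a.X)\{a} + (a.X + (X + X) + a.b.0))) + ((rec X. a.(b.X\{a} + (a.X)\{a} + (a.X + (X + X) + a.b.0))) + (rec X. a.(b.X\{a} + (a.X)\{a} + (a.X + (X + X) + a.b.0)))) + a.b.0) :: -a-> q0, -a-> q1, -a-> q2, -b-> q3
  q2 = b.0 :: -b-> q4
  q3 = (rec X. a.(b.X\{a} + (a.X)\{a} + (a.X + (X + X) + a.b.0)))\{a} :: ∅
  q4 = 0 :: ∅
Executing aba from P (initial set {p0}):
  after a @ step 1: {p1}
  after b @ step 2: {p0, p3}
  after a @ step 3: {p1}
  P completes σ.
Executing aba from Q (initial set {q0}):
  after a @ step 1: {q1}
  after b @ step 2: {q3}
  after a @ step 3: ∅  — Q cannot continue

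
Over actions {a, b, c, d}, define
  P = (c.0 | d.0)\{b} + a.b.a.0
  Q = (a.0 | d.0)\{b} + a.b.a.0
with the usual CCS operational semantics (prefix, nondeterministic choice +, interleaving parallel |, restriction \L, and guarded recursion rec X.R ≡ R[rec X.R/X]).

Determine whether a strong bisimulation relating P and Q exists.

not bisimilar

P's transition system — 7 states:
  s0 = (c.0 | d.0)\{b} + a.b.a.0 has moves =a=> s1, =c=> s2, =d=> s3
  s1 = b.a.0 has moves =b=> s4
  s2 = (0 | d.0)\{b} has moves =d=> s5
  s3 = (c.0 | 0)\{b} has moves =c=> s5
  s4 = a.0 has moves =a=> s6
  s5 = (0 | 0)\{b} has moves stopped
  s6 = 0 has moves stopped
Q's transition system — 7 states:
  t0 = (a.0 | d.0)\{b} + a.b.a.0 has moves =a=> t1, =a=> t2, =d=> t3
  t1 = (0 | d.0)\{b} has moves =d=> t4
  t2 = b.a.0 has moves =b=> t5
  t3 = (a.0 | 0)\{b} has moves =a=> t4
  t4 = (0 | 0)\{b} has moves stopped
  t5 = a.0 has moves =a=> t6
  t6 = 0 has moves stopped
Partition-refinement fixed point:
  B0 = {s0}
  B1 = {s2, t1}
  B2 = {s5, s6, t4, t6}
  B3 = {s1, t2}
  B4 = {s4, t3, t5}
  B5 = {s3}
  B6 = {t0}
s0 ∈ B0, t0 ∈ B6 → different blocks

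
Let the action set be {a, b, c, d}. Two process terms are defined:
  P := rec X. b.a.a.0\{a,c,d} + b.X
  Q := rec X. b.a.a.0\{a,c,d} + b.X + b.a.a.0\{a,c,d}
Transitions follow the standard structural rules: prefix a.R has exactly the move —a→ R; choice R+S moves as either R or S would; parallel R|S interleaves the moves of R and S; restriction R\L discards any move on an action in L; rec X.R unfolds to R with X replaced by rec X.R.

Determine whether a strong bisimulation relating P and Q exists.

bisimilar

Reachable graph of P (4 states):
  u0 = rec X. b.a.a.0\{a,c,d} + b.X has moves ··b··> u0, ··b··> u1
  u1 = a.a.0\{a,c,d} has moves ··a··> u2
  u2 = a.0\{a,c,d} has moves ··a··> u3
  u3 = 0\{a,c,d} has moves ·
Reachable graph of Q (4 states):
  v0 = rec X. b.a.a.0\{a,c,d} + b.X + b.a.a.0\{a,c,d} has moves ··b··> v0, ··b··> v1
  v1 = a.a.0\{a,c,d} has moves ··a··> v2
  v2 = a.0\{a,c,d} has moves ··a··> v3
  v3 = 0\{a,c,d} has moves ·
Coarsest stable partition (strong bisimilarity classes):
  B0 = {u0, v0}
  B1 = {u1, v1}
  B2 = {u2, v2}
  B3 = {u3, v3}
u0 ∈ B0, v0 ∈ B0 → same block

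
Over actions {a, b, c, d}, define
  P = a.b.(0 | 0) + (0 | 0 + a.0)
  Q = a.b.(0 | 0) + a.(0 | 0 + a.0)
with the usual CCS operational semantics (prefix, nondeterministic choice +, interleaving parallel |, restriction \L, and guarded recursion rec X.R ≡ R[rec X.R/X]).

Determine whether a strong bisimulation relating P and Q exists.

NO

LTS(P): 4 reachable states
  u0 = a.b.(0 | 0) + (0 | 0 + a.0) | --a--▸ u1, --a--▸ u2
  u1 = 0 | ∅
  u2 = b.(0 | 0) | --b--▸ u3
  u3 = 0 | 0 | ∅
LTS(Q): 5 reachable states
  v0 = a.b.(0 | 0) + a.(0 | 0 + a.0) | --a--▸ v1, --a--▸ v2
  v1 = 0 | 0 + a.0 | --a--▸ v3
  v2 = b.(0 | 0) | --b--▸ v4
  v3 = 0 | ∅
  v4 = 0 | 0 | ∅
Partition-refinement fixed point:
  B0 = {u0}
  B1 = {u1, u3, v3, v4}
  B2 = {u2, v2}
  B3 = {v0}
  B4 = {v1}
u0 ∈ B0, v0 ∈ B3 → different blocks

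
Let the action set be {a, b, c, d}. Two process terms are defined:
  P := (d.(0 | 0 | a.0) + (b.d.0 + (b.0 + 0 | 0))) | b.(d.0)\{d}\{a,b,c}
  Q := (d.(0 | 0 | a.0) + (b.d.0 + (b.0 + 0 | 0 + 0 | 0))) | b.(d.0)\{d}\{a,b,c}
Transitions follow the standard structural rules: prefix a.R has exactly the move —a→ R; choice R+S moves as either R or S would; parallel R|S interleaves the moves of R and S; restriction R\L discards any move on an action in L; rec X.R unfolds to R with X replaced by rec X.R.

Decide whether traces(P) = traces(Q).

YES

Reachable graph of P (10 states):
  u0 = (d.(0 | 0 | a.0) + (b.d.0 + (b.0 + 0 | 0))) | b.(d.0)\{d}\{a,b,c} ⊢ --b--▸ u1, --b--▸ u2, --b--▸ u3, --d--▸ u4
  u1 = (d.(0 | 0 | a.0) + (b.d.0 + (b.0 + 0 | 0))) | (d.0)\{d}\{a,b,c} ⊢ --b--▸ u5, --b--▸ u6, --d--▸ u7
  u2 = 0 | b.(d.0)\{d}\{a,b,c} ⊢ --b--▸ u5
  u3 = d.0 | b.(d.0)\{d}\{a,b,c} ⊢ --b--▸ u6, --d--▸ u2
  u4 = 0 | 0 | a.0 | b.(d.0)\{d}\{a,b,c} ⊢ --a--▸ u8, --b--▸ u7
  u5 = 0 | (d.0)\{d}\{a,b,c} ⊢ deadlocked
  u6 = d.0 | (d.0)\{d}\{a,b,c} ⊢ --d--▸ u5
  u7 = 0 | 0 | a.0 | (d.0)\{d}\{a,b,c} ⊢ --a--▸ u9
  u8 = 0 | 0 | 0 | b.(d.0)\{d}\{a,b,c} ⊢ --b--▸ u9
  u9 = 0 | 0 | 0 | (d.0)\{d}\{a,b,c} ⊢ deadlocked
Reachable graph of Q (10 states):
  v0 = (d.(0 | 0 | a.0) + (b.d.0 + (b.0 + 0 | 0 + 0 | 0))) | b.(d.0)\{d}\{a,b,c} ⊢ --b--▸ v1, --b--▸ v2, --b--▸ v3, --d--▸ v4
  v1 = (d.(0 | 0 | a.0) + (b.d.0 + (b.0 + 0 | 0 + 0 | 0))) | (d.0)\{d}\{a,b,c} ⊢ --b--▸ v5, --b--▸ v6, --d--▸ v7
  v2 = 0 | b.(d.0)\{d}\{a,b,c} ⊢ --b--▸ v5
  v3 = d.0 | b.(d.0)\{d}\{a,b,c} ⊢ --b--▸ v6, --d--▸ v2
  v4 = 0 | 0 | a.0 | b.(d.0)\{d}\{a,b,c} ⊢ --a--▸ v8, --b--▸ v7
  v5 = 0 | (d.0)\{d}\{a,b,c} ⊢ deadlocked
  v6 = d.0 | (d.0)\{d}\{a,b,c} ⊢ --d--▸ v5
  v7 = 0 | 0 | a.0 | (d.0)\{d}\{a,b,c} ⊢ --a--▸ v9
  v8 = 0 | 0 | 0 | b.(d.0)\{d}\{a,b,c} ⊢ --b--▸ v9
  v9 = 0 | 0 | 0 | (d.0)\{d}\{a,b,c} ⊢ deadlocked
Partition-refinement fixed point:
  B0 = {u0, v0}
  B1 = {u2, u8, v2, v8}
  B2 = {u5, u9, v5, v9}
  B3 = {u3, v3}
  B4 = {u6, v6}
  B5 = {u4, v4}
  B6 = {u7, v7}
  B7 = {u1, v1}
u0 ∈ B0, v0 ∈ B0 → same block
Bisimilar ⇒ trace-equivalent.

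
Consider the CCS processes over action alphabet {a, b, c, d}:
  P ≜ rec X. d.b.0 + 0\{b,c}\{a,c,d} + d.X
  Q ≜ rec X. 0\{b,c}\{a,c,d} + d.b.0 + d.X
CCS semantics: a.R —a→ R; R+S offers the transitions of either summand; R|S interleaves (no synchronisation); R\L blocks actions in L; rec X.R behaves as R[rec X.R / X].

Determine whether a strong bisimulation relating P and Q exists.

YES

P's transition system — 3 states:
  p0 = rec X. d.b.0 + 0\{b,c}\{a,c,d} + d.X :: ··d··> p0, ··d··> p1
  p1 = b.0 :: ··b··> p2
  p2 = 0 :: deadlocked
Q's transition system — 3 states:
  q0 = rec X. 0\{b,c}\{a,c,d} + d.b.0 + d.X :: ··d··> q0, ··d··> q1
  q1 = b.0 :: ··b··> q2
  q2 = 0 :: deadlocked
Bisimilarity quotient blocks:
  B0 = {p0, q0}
  B1 = {p1, q1}
  B2 = {p2, q2}
p0 ∈ B0, q0 ∈ B0 → same block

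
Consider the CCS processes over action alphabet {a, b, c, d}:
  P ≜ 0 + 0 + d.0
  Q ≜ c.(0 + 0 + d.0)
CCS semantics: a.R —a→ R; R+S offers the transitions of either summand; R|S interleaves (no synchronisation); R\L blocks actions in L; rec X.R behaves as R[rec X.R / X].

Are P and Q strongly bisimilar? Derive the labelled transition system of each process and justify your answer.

NO

Reachable graph of P (2 states):
  s0 = 0 + 0 + d.0 → -d-> s1
  s1 = 0 → stopped
Reachable graph of Q (3 states):
  t0 = c.(0 + 0 + d.0) → -c-> t1
  t1 = 0 + 0 + d.0 → -d-> t2
  t2 = 0 → stopped
Partition-refinement fixed point:
  B0 = {s0, t1}
  B1 = {s1, t2}
  B2 = {t0}
s0 ∈ B0, t0 ∈ B2 → different blocks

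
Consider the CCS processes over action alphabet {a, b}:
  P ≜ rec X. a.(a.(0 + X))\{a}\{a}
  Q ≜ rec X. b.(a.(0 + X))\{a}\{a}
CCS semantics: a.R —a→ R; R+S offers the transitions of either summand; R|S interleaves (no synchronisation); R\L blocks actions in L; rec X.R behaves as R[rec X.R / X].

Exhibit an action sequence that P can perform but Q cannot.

LTS(P): 2 reachable states
  u0 = rec X. a.(a.(0 + X))\{a}\{a} has moves =a=> u1
  u1 = (a.(0 + (rec X. a.(a.(0 + X))\{a}\{a})))\{a}\{a} has moves stopped
LTS(Q): 2 reachable states
  v0 = rec X. b.(a.(0 + X))\{a}\{a} has moves =b=> v1
  v1 = (a.(0 + (rec X. b.(a.(0 + X))\{a}\{a})))\{a}\{a} has moves stopped
Run σ = ⟨a⟩ on P: start {u0}
  [1] a ⇒ {u1}
  P completes σ.
Run σ = ⟨a⟩ on Q: start {v0}
  [1] a ⇒ ∅ (Q stuck)

a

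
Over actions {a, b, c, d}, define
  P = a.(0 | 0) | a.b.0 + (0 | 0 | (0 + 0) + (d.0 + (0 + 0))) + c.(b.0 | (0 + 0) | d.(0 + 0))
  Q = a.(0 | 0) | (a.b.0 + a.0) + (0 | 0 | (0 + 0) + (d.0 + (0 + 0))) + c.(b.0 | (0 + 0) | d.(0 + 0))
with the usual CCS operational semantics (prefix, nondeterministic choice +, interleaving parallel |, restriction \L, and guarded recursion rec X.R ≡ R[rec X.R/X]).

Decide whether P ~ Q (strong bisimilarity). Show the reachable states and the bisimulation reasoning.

P's transition system — 11 states:
  m0 = a.(0 | 0) | a.b.0 + (0 | 0 | (0 + 0) + (d.0 + (0 + 0))) + c.(b.0 | (0 + 0) | d.(0 + 0)) → --a--▸ m1, --a--▸ m2, --c--▸ m3, --d--▸ m4
  m1 = 0 | 0 | a.b.0 → --a--▸ m5
  m2 = a.(0 | 0) | b.0 → --a--▸ m5, --b--▸ m6
  m3 = b.0 | (0 + 0) | d.(0 + 0) → --b--▸ m7, --d--▸ m8
  m4 = 0 → stopped
  m5 = 0 | 0 | b.0 → --b--▸ m9
  m6 = a.(0 | 0) | 0 → --a--▸ m9
  m7 = 0 | (0 + 0) | d.(0 + 0) → --d--▸ m10
  m8 = b.0 | (0 + 0) | (0 + 0) → --b--▸ m10
  m9 = 0 | 0 | 0 → stopped
  m10 = 0 | (0 + 0) | (0 + 0) → stopped
Q's transition system — 11 states:
  n0 = a.(0 | 0) | (a.b.0 + a.0) + (0 | 0 | (0 + 0) + (d.0 + (0 + 0))) + c.(b.0 | (0 + 0) | d.(0 + 0)) → --a--▸ n1, --a--▸ n2, --a--▸ n3, --c--▸ n4, --d--▸ n5
  n1 = 0 | 0 | (a.b.0 + a.0) → --a--▸ n6, --a--▸ n7
  n2 = a.(0 | 0) | 0 → --a--▸ n6
  n3 = a.(0 | 0) | b.0 → --a--▸ n7, --b--▸ n2
  n4 = b.0 | (0 + 0) | d.(0 + 0) → --b--▸ n8, --d--▸ n9
  n5 = 0 → stopped
  n6 = 0 | 0 | 0 → stopped
  n7 = 0 | 0 | b.0 → --b--▸ n6
  n8 = 0 | (0 + 0) | d.(0 + 0) → --d--▸ n10
  n9 = b.0 | (0 + 0) | (0 + 0) → --b--▸ n10
  n10 = 0 | (0 + 0) | (0 + 0) → stopped
Partition-refinement fixed point:
  B0 = {m0}
  B1 = {m3, n4}
  B2 = {m7, n8}
  B3 = {m10, m4, m9, n10, n5, n6}
  B4 = {m5, m8, n7, n9}
  B5 = {m2, n3}
  B6 = {m6, n2}
  B7 = {m1}
  B8 = {n0}
  B9 = {n1}
m0 ∈ B0, n0 ∈ B8 → different blocks

P ≁ Q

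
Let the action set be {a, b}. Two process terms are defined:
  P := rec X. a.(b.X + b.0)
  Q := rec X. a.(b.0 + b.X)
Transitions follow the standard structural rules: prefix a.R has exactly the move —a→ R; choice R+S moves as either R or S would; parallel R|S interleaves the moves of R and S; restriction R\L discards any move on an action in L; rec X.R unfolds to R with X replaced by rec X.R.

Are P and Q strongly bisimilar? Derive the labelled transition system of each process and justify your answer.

Reachable graph of P (3 states):
  m0 = rec X. a.(b.X + b.0) ⊢ ··a··> m1
  m1 = b.(rec X. a.(b.X + b.0)) + b.0 ⊢ ··b··> m0, ··b··> m2
  m2 = 0 ⊢ stopped
Reachable graph of Q (3 states):
  n0 = rec X. a.(b.0 + b.X) ⊢ ··a··> n1
  n1 = b.0 + b.(rec X. a.(b.0 + b.X)) ⊢ ··b··> n0, ··b··> n2
  n2 = 0 ⊢ stopped
Bisimilarity quotient blocks:
  B0 = {m0, n0}
  B1 = {m1, n1}
  B2 = {m2, n2}
m0 ∈ B0, n0 ∈ B0 → same block

P ~ Q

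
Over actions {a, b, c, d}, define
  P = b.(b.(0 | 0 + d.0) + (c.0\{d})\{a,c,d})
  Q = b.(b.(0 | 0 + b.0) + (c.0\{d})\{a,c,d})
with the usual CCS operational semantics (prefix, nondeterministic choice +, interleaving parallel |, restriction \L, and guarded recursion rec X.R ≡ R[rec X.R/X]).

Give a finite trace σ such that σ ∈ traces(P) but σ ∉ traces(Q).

bbd

LTS(P): 4 reachable states
  p0 = b.(b.(0 | 0 + d.0) + (c.0\{d})\{a,c,d}) ⊢ —b→ p1
  p1 = b.(0 | 0 + d.0) + (c.0\{d})\{a,c,d} ⊢ —b→ p2
  p2 = 0 | 0 + d.0 ⊢ —d→ p3
  p3 = 0 ⊢ (no moves)
LTS(Q): 4 reachable states
  q0 = b.(b.(0 | 0 + b.0) + (c.0\{d})\{a,c,d}) ⊢ —b→ q1
  q1 = b.(0 | 0 + b.0) + (c.0\{d})\{a,c,d} ⊢ —b→ q2
  q2 = 0 | 0 + b.0 ⊢ —b→ q3
  q3 = 0 ⊢ (no moves)
Executing bbd from P (initial set {p0}):
  after b @ step 1: {p1}
  after b @ step 2: {p2}
  after d @ step 3: {p3}
  ✓ P
Executing bbd from Q (initial set {q0}):
  after b @ step 1: {q1}
  after b @ step 2: {q2}
  after d @ step 3: no successor for Q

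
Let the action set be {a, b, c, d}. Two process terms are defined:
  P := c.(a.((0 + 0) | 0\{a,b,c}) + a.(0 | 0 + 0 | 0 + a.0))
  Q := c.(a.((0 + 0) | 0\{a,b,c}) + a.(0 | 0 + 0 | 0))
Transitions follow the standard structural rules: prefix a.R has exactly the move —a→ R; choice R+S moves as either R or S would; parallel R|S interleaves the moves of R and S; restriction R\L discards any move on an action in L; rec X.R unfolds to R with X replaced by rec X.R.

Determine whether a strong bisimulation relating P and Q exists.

not bisimilar

P's transition system — 5 states:
  p0 = c.(a.((0 + 0) | 0\{a,b,c}) + a.(0 | 0 + 0 | 0 + a.0)) has moves -c-> p1
  p1 = a.((0 + 0) | 0\{a,b,c}) + a.(0 | 0 + 0 | 0 + a.0) has moves -a-> p2, -a-> p3
  p2 = (0 + 0) | 0\{a,b,c} has moves ·
  p3 = 0 | 0 + 0 | 0 + a.0 has moves -a-> p4
  p4 = 0 has moves ·
Q's transition system — 4 states:
  q0 = c.(a.((0 + 0) | 0\{a,b,c}) + a.(0 | 0 + 0 | 0)) has moves -c-> q1
  q1 = a.((0 + 0) | 0\{a,b,c}) + a.(0 | 0 + 0 | 0) has moves -a-> q2, -a-> q3
  q2 = (0 + 0) | 0\{a,b,c} has moves ·
  q3 = 0 | 0 + 0 | 0 has moves ·
Coarsest stable partition (strong bisimilarity classes):
  B0 = {p0}
  B1 = {p1}
  B2 = {p2, p4, q2, q3}
  B3 = {p3, q1}
  B4 = {q0}
p0 ∈ B0, q0 ∈ B4 → different blocks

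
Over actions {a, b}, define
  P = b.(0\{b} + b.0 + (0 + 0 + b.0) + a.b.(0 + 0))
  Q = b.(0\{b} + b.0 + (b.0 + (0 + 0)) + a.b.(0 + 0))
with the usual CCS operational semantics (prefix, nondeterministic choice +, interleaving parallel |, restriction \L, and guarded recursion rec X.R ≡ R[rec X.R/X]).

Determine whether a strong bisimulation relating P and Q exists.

YES

P's transition system — 5 states:
  s0 = b.(0\{b} + b.0 + (0 + 0 + b.0) + a.b.(0 + 0)) ⊢ ··b··> s1
  s1 = 0\{b} + b.0 + (0 + 0 + b.0) + a.b.(0 + 0) ⊢ ··a··> s2, ··b··> s3
  s2 = b.(0 + 0) ⊢ ··b··> s4
  s3 = 0 ⊢ deadlocked
  s4 = 0 + 0 ⊢ deadlocked
Q's transition system — 5 states:
  t0 = b.(0\{b} + b.0 + (b.0 + (0 + 0)) + a.b.(0 + 0)) ⊢ ··b··> t1
  t1 = 0\{b} + b.0 + (b.0 + (0 + 0)) + a.b.(0 + 0) ⊢ ··a··> t2, ··b··> t3
  t2 = b.(0 + 0) ⊢ ··b··> t4
  t3 = 0 ⊢ deadlocked
  t4 = 0 + 0 ⊢ deadlocked
Bisimilarity quotient blocks:
  B0 = {s0, t0}
  B1 = {s1, t1}
  B2 = {s2, t2}
  B3 = {s3, s4, t3, t4}
s0 ∈ B0, t0 ∈ B0 → same block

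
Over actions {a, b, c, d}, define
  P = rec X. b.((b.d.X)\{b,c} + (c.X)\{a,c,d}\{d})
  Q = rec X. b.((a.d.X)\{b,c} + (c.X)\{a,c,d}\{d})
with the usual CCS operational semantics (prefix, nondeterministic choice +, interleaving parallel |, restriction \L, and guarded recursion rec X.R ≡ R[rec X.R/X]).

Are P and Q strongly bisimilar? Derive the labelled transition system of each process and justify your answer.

LTS(P): 2 reachable states
  u0 = rec X. b.((b.d.X)\{b,c} + (c.X)\{a,c,d}\{d}) :: =b=> u1
  u1 = (b.d.(rec X. b.((b.d.X)\{b,c} + (c.X)\{a,c,d}\{d})))\{b,c} + (c.(rec X. b.((b.d.X)\{b,c} + (c.X)\{a,c,d}\{d})))\{a,c,d}\{d} :: deadlocked
LTS(Q): 4 reachable states
  v0 = rec X. b.((a.d.X)\{b,c} + (c.X)\{a,c,d}\{d}) :: =b=> v1
  v1 = (a.d.(rec X. b.((a.d.X)\{b,c} + (c.X)\{a,c,d}\{d})))\{b,c} + (c.(rec X. b.((a.d.X)\{b,c} + (c.X)\{a,c,d}\{d})))\{a,c,d}\{d} :: =a=> v2
  v2 = (d.(rec X. b.((a.d.X)\{b,c} + (c.X)\{a,c,d}\{d})))\{b,c} :: =d=> v3
  v3 = (rec X. b.((a.d.X)\{b,c} + (c.X)\{a,c,d}\{d}))\{b,c} :: deadlocked
Coarsest stable partition (strong bisimilarity classes):
  B0 = {u0}
  B1 = {u1, v3}
  B2 = {v0}
  B3 = {v1}
  B4 = {v2}
u0 ∈ B0, v0 ∈ B2 → different blocks

NO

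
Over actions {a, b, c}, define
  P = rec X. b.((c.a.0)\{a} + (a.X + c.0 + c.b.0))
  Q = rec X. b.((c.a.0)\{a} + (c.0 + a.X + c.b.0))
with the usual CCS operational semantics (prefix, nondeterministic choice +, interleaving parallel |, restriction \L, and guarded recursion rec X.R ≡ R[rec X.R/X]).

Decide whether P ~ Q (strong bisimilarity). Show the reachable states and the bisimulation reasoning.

P's transition system — 5 states:
  s0 = rec X. b.((c.a.0)\{a} + (a.X + c.0 + c.b.0)) ⊢ ··b··> s1
  s1 = (c.a.0)\{a} + (a.(rec X. b.((c.a.0)\{a} + (a.X + c.0 + c.b.0))) + c.0 + c.b.0) ⊢ ··a··> s0, ··c··> s2, ··c··> s3, ··c··> s4
  s2 = (a.0)\{a} ⊢ (no moves)
  s3 = 0 ⊢ (no moves)
  s4 = b.0 ⊢ ··b··> s3
Q's transition system — 5 states:
  t0 = rec X. b.((c.a.0)\{a} + (c.0 + a.X + c.b.0)) ⊢ ··b··> t1
  t1 = (c.a.0)\{a} + (c.0 + a.(rec X. b.((c.a.0)\{a} + (c.0 + a.X + c.b.0))) + c.b.0) ⊢ ··a··> t0, ··c··> t2, ··c··> t3, ··c··> t4
  t2 = (a.0)\{a} ⊢ (no moves)
  t3 = 0 ⊢ (no moves)
  t4 = b.0 ⊢ ··b··> t3
Coarsest stable partition (strong bisimilarity classes):
  B0 = {s0, t0}
  B1 = {s1, t1}
  B2 = {s2, s3, t2, t3}
  B3 = {s4, t4}
s0 ∈ B0, t0 ∈ B0 → same block

P ~ Q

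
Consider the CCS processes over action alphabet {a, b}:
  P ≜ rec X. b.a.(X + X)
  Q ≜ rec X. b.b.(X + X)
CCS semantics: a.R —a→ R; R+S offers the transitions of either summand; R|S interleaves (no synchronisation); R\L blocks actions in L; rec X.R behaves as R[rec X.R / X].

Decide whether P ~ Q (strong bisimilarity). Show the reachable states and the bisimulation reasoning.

Reachable graph of P (3 states):
  u0 = rec X. b.a.(X + X) :: ··b··> u1
  u1 = a.((rec X. b.a.(X + X)) + (rec X. b.a.(X + X))) :: ··a··> u2
  u2 = (rec X. b.a.(X + X)) + (rec X. b.a.(X + X)) :: ··b··> u1
Reachable graph of Q (3 states):
  v0 = rec X. b.b.(X + X) :: ··b··> v1
  v1 = b.((rec X. b.b.(X + X)) + (rec X. b.b.(X + X))) :: ··b··> v2
  v2 = (rec X. b.b.(X + X)) + (rec X. b.b.(X + X)) :: ··b··> v1
Bisimilarity quotient blocks:
  B0 = {u0, u2}
  B1 = {u1}
  B2 = {v0, v1, v2}
u0 ∈ B0, v0 ∈ B2 → different blocks

NO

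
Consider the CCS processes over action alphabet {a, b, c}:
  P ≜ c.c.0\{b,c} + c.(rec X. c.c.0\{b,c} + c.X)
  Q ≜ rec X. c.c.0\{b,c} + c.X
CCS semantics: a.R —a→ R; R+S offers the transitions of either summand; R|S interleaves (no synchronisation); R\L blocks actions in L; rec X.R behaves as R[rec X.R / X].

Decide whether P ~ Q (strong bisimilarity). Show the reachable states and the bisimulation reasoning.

LTS(P): 4 reachable states
  u0 = c.c.0\{b,c} + c.(rec X. c.c.0\{b,c} + c.X) → =c=> u1, =c=> u2
  u1 = c.0\{b,c} → =c=> u3
  u2 = rec X. c.c.0\{b,c} + c.X → =c=> u1, =c=> u2
  u3 = 0\{b,c} → stopped
LTS(Q): 3 reachable states
  v0 = rec X. c.c.0\{b,c} + c.X → =c=> v0, =c=> v1
  v1 = c.0\{b,c} → =c=> v2
  v2 = 0\{b,c} → stopped
Bisimilarity quotient blocks:
  B0 = {u0, u2, v0}
  B1 = {u1, v1}
  B2 = {u3, v2}
u0 ∈ B0, v0 ∈ B0 → same block

YES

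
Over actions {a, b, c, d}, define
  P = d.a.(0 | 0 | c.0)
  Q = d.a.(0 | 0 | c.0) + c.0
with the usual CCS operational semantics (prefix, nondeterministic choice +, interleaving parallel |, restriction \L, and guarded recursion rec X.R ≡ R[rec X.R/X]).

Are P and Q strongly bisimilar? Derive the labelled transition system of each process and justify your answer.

not bisimilar

LTS(P): 4 reachable states
  u0 = d.a.(0 | 0 | c.0) :: -d-> u1
  u1 = a.(0 | 0 | c.0) :: -a-> u2
  u2 = 0 | 0 | c.0 :: -c-> u3
  u3 = 0 | 0 | 0 :: ∅
LTS(Q): 5 reachable states
  v0 = d.a.(0 | 0 | c.0) + c.0 :: -c-> v1, -d-> v2
  v1 = 0 :: ∅
  v2 = a.(0 | 0 | c.0) :: -a-> v3
  v3 = 0 | 0 | c.0 :: -c-> v4
  v4 = 0 | 0 | 0 :: ∅
Bisimilarity quotient blocks:
  B0 = {u0}
  B1 = {u1, v2}
  B2 = {u2, v3}
  B3 = {u3, v1, v4}
  B4 = {v0}
u0 ∈ B0, v0 ∈ B4 → different blocks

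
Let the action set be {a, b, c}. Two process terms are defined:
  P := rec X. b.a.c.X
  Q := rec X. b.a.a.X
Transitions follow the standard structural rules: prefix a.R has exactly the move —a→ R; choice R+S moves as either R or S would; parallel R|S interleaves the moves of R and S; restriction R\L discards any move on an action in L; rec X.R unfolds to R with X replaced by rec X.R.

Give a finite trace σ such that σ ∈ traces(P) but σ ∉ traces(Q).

P's transition system — 3 states:
  m0 = rec X. b.a.c.X → =b=> m1
  m1 = a.c.(rec X. b.a.c.X) → =a=> m2
  m2 = c.(rec X. b.a.c.X) → =c=> m0
Q's transition system — 3 states:
  n0 = rec X. b.a.a.X → =b=> n1
  n1 = a.a.(rec X. b.a.a.X) → =a=> n2
  n2 = a.(rec X. b.a.a.X) → =a=> n0
Trace ⟨bac⟩ through P, begin at {m0}:
  step 1 (b): {m1}
  step 2 (a): {m2}
  step 3 (c): {m0}
  — P admits the full trace.
Trace ⟨bac⟩ through Q, begin at {n0}:
  step 1 (b): {n1}
  step 2 (a): {n2}
  step 3 (c): ∅ (Q stuck)

bac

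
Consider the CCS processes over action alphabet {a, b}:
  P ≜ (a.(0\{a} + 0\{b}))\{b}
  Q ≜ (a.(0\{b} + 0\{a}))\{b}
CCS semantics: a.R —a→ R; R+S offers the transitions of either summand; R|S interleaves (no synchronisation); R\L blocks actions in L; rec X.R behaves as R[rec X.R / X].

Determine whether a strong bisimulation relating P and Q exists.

P ~ Q

LTS(P): 2 reachable states
  u0 = (a.(0\{a} + 0\{b}))\{b} → --a--▸ u1
  u1 = (0\{a} + 0\{b})\{b} → stopped
LTS(Q): 2 reachable states
  v0 = (a.(0\{b} + 0\{a}))\{b} → --a--▸ v1
  v1 = (0\{b} + 0\{a})\{b} → stopped
Partition-refinement fixed point:
  B0 = {u0, v0}
  B1 = {u1, v1}
u0 ∈ B0, v0 ∈ B0 → same block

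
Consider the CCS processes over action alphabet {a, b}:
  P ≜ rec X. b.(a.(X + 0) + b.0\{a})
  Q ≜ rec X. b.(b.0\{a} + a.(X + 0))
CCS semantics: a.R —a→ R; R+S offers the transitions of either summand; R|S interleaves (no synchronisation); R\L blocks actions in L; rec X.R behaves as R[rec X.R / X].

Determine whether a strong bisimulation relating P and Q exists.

bisimilar

Reachable graph of P (4 states):
  u0 = rec X. b.(a.(X + 0) + b.0\{a}) | --b--▸ u1
  u1 = a.((rec X. b.(a.(X + 0) + b.0\{a})) + 0) + b.0\{a} | --a--▸ u2, --b--▸ u3
  u2 = (rec X. b.(a.(X + 0) + b.0\{a})) + 0 | --b--▸ u1
  u3 = 0\{a} | ∅
Reachable graph of Q (4 states):
  v0 = rec X. b.(b.0\{a} + a.(X + 0)) | --b--▸ v1
  v1 = b.0\{a} + a.((rec X. b.(b.0\{a} + a.(X + 0))) + 0) | --a--▸ v2, --b--▸ v3
  v2 = (rec X. b.(b.0\{a} + a.(X + 0))) + 0 | --b--▸ v1
  v3 = 0\{a} | ∅
Partition-refinement fixed point:
  B0 = {u0, u2, v0, v2}
  B1 = {u1, v1}
  B2 = {u3, v3}
u0 ∈ B0, v0 ∈ B0 → same block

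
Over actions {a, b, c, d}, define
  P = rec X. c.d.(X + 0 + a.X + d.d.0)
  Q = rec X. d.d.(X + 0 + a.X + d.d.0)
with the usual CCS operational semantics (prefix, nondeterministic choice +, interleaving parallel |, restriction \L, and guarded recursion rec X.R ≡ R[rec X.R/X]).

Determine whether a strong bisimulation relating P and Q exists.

not bisimilar

Reachable graph of P (5 states):
  m0 = rec X. c.d.(X + 0 + a.X + d.d.0) | --c--▸ m1
  m1 = d.((rec X. c.d.(X + 0 + a.X + d.d.0)) + 0 + a.(rec X. c.d.(X + 0 + a.X + d.d.0)) + d.d.0) | --d--▸ m2
  m2 = (rec X. c.d.(X + 0 + a.X + d.d.0)) + 0 + a.(rec X. c.d.(X + 0 + a.X + d.d.0)) + d.d.0 | --a--▸ m0, --c--▸ m1, --d--▸ m3
  m3 = d.0 | --d--▸ m4
  m4 = 0 | ∅
Reachable graph of Q (5 states):
  n0 = rec X. d.d.(X + 0 + a.X + d.d.0) | --d--▸ n1
  n1 = d.((rec X. d.d.(X + 0 + a.X + d.d.0)) + 0 + a.(rec X. d.d.(X + 0 + a.X + d.d.0)) + d.d.0) | --d--▸ n2
  n2 = (rec X. d.d.(X + 0 + a.X + d.d.0)) + 0 + a.(rec X. d.d.(X + 0 + a.X + d.d.0)) + d.d.0 | --a--▸ n0, --d--▸ n1, --d--▸ n3
  n3 = d.0 | --d--▸ n4
  n4 = 0 | ∅
Bisimilarity quotient blocks:
  B0 = {m0}
  B1 = {m1}
  B2 = {m2}
  B3 = {m3, n3}
  B4 = {m4, n4}
  B5 = {n0}
  B6 = {n1}
  B7 = {n2}
m0 ∈ B0, n0 ∈ B5 → different blocks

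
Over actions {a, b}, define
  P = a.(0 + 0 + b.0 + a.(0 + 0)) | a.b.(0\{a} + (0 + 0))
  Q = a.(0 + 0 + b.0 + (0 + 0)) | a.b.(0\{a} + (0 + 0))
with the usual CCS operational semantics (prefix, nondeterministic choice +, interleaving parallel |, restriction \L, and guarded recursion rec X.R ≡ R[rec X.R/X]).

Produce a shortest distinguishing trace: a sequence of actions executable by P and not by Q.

aaa

Reachable graph of P (12 states):
  s0 = a.(0 + 0 + b.0 + a.(0 + 0)) | a.b.(0\{a} + (0 + 0)) → ··a··> s1, ··a··> s2
  s1 = (0 + 0 + b.0 + a.(0 + 0)) | a.b.(0\{a} + (0 + 0)) → ··a··> s3, ··a··> s4, ··b··> s5
  s2 = a.(0 + 0 + b.0 + a.(0 + 0)) | b.(0\{a} + (0 + 0)) → ··a··> s3, ··b··> s6
  s3 = (0 + 0 + b.0 + a.(0 + 0)) | b.(0\{a} + (0 + 0)) → ··a··> s7, ··b··> s8, ··b··> s9
  s4 = (0 + 0) | a.b.(0\{a} + (0 + 0)) → ··a··> s7
  s5 = 0 | a.b.(0\{a} + (0 + 0)) → ··a··> s9
  s6 = a.(0 + 0 + b.0 + a.(0 + 0)) | (0\{a} + (0 + 0)) → ··a··> s8
  s7 = (0 + 0) | b.(0\{a} + (0 + 0)) → ··b··> s10
  s8 = (0 + 0 + b.0 + a.(0 + 0)) | (0\{a} + (0 + 0)) → ··a··> s10, ··b··> s11
  s9 = 0 | b.(0\{a} + (0 + 0)) → ··b··> s11
  s10 = (0 + 0) | (0\{a} + (0 + 0)) → ∅
  s11 = 0 | (0\{a} + (0 + 0)) → ∅
Reachable graph of Q (9 states):
  t0 = a.(0 + 0 + b.0 + (0 + 0)) | a.b.(0\{a} + (0 + 0)) → ··a··> t1, ··a··> t2
  t1 = (0 + 0 + b.0 + (0 + 0)) | a.b.(0\{a} + (0 + 0)) → ··a··> t3, ··b··> t4
  t2 = a.(0 + 0 + b.0 + (0 + 0)) | b.(0\{a} + (0 + 0)) → ··a··> t3, ··b··> t5
  t3 = (0 + 0 + b.0 + (0 + 0)) | b.(0\{a} + (0 + 0)) → ··b··> t6, ··b··> t7
  t4 = 0 | a.b.(0\{a} + (0 + 0)) → ··a··> t7
  t5 = a.(0 + 0 + b.0 + (0 + 0)) | (0\{a} + (0 + 0)) → ··a··> t6
  t6 = (0 + 0 + b.0 + (0 + 0)) | (0\{a} + (0 + 0)) → ··b··> t8
  t7 = 0 | b.(0\{a} + (0 + 0)) → ··b··> t8
  t8 = 0 | (0\{a} + (0 + 0)) → ∅
Executing aaa from P (initial set {s0}):
  step 1 (a): {s1, s2}
  step 2 (a): {s3, s4}
  step 3 (a): {s7}
  — P admits the full trace.
Executing aaa from Q (initial set {t0}):
  step 1 (a): {t1, t2}
  step 2 (a): {t3}
  step 3 (a): no successor for Q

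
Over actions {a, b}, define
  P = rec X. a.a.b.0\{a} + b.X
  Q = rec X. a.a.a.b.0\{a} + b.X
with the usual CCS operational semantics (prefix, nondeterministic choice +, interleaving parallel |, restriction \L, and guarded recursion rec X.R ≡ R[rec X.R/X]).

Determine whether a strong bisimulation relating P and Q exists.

NO

P's transition system — 4 states:
  s0 = rec X. a.a.b.0\{a} + b.X ⊢ —a→ s1, —b→ s0
  s1 = a.b.0\{a} ⊢ —a→ s2
  s2 = b.0\{a} ⊢ —b→ s3
  s3 = 0\{a} ⊢ ·
Q's transition system — 5 states:
  t0 = rec X. a.a.a.b.0\{a} + b.X ⊢ —a→ t1, —b→ t0
  t1 = a.a.b.0\{a} ⊢ —a→ t2
  t2 = a.b.0\{a} ⊢ —a→ t3
  t3 = b.0\{a} ⊢ —b→ t4
  t4 = 0\{a} ⊢ ·
Partition-refinement fixed point:
  B0 = {s0}
  B1 = {s1, t2}
  B2 = {s2, t3}
  B3 = {s3, t4}
  B4 = {t0}
  B5 = {t1}
s0 ∈ B0, t0 ∈ B4 → different blocks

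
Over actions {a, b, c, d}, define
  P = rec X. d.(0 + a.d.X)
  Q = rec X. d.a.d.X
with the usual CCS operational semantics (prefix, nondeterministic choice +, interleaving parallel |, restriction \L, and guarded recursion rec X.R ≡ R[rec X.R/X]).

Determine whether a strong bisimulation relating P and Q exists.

bisimilar

LTS(P): 3 reachable states
  s0 = rec X. d.(0 + a.d.X) ⊢ --d--▸ s1
  s1 = 0 + a.d.(rec X. d.(0 + a.d.X)) ⊢ --a--▸ s2
  s2 = d.(rec X. d.(0 + a.d.X)) ⊢ --d--▸ s0
LTS(Q): 3 reachable states
  t0 = rec X. d.a.d.X ⊢ --d--▸ t1
  t1 = a.d.(rec X. d.a.d.X) ⊢ --a--▸ t2
  t2 = d.(rec X. d.a.d.X) ⊢ --d--▸ t0
Bisimilarity quotient blocks:
  B0 = {s0, t0}
  B1 = {s1, t1}
  B2 = {s2, t2}
s0 ∈ B0, t0 ∈ B0 → same block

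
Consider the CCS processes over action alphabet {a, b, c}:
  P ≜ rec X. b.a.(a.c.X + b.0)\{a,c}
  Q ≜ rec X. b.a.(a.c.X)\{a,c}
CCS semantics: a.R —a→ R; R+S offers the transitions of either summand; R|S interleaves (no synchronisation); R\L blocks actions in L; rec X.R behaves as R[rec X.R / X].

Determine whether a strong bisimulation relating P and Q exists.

LTS(P): 4 reachable states
  p0 = rec X. b.a.(a.c.X + b.0)\{a,c} → =b=> p1
  p1 = a.(a.c.(rec X. b.a.(a.c.X + b.0)\{a,c}) + b.0)\{a,c} → =a=> p2
  p2 = (a.c.(rec X. b.a.(a.c.X + b.0)\{a,c}) + b.0)\{a,c} → =b=> p3
  p3 = 0\{a,c} → stopped
LTS(Q): 3 reachable states
  q0 = rec X. b.a.(a.c.X)\{a,c} → =b=> q1
  q1 = a.(a.c.(rec X. b.a.(a.c.X)\{a,c}))\{a,c} → =a=> q2
  q2 = (a.c.(rec X. b.a.(a.c.X)\{a,c}))\{a,c} → stopped
Bisimilarity quotient blocks:
  B0 = {p0}
  B1 = {p1}
  B2 = {p2}
  B3 = {p3, q2}
  B4 = {q0}
  B5 = {q1}
p0 ∈ B0, q0 ∈ B4 → different blocks

not bisimilar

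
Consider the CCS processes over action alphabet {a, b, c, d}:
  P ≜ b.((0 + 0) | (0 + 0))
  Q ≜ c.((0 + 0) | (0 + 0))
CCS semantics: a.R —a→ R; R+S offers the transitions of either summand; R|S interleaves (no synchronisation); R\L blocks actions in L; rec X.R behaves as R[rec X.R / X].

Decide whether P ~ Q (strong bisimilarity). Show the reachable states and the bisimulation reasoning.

LTS(P): 2 reachable states
  p0 = b.((0 + 0) | (0 + 0)) :: --b--▸ p1
  p1 = (0 + 0) | (0 + 0) :: ·
LTS(Q): 2 reachable states
  q0 = c.((0 + 0) | (0 + 0)) :: --c--▸ q1
  q1 = (0 + 0) | (0 + 0) :: ·
Bisimilarity quotient blocks:
  B0 = {p0}
  B1 = {p1, q1}
  B2 = {q0}
p0 ∈ B0, q0 ∈ B2 → different blocks

not bisimilar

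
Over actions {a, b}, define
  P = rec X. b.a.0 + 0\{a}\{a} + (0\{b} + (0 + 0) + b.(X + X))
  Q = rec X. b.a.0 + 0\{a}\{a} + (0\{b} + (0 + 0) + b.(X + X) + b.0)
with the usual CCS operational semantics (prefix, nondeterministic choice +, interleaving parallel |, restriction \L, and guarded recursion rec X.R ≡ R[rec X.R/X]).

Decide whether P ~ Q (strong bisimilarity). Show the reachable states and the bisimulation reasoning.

LTS(P): 4 reachable states
  p0 = rec X. b.a.0 + 0\{a}\{a} + (0\{b} + (0 + 0) + b.(X + X)) has moves —b→ p1, —b→ p2
  p1 = (rec X. b.a.0 + 0\{a}\{a} + (0\{b} + (0 + 0) + b.(X + X))) + (rec X. b.a.0 + 0\{a}\{a} + (0\{b} + (0 + 0) + b.(X + X))) has moves —b→ p1, —b→ p2
  p2 = a.0 has moves —a→ p3
  p3 = 0 has moves ∅
LTS(Q): 4 reachable states
  q0 = rec X. b.a.0 + 0\{a}\{a} + (0\{b} + (0 + 0) + b.(X + X) + b.0) has moves —b→ q1, —b→ q2, —b→ q3
  q1 = (rec X. b.a.0 + 0\{a}\{a} + (0\{b} + (0 + 0) + b.(X + X) + b.0)) + (rec X. b.a.0 + 0\{a}\{a} + (0\{b} + (0 + 0) + b.(X + X) + b.0)) has moves —b→ q1, —b→ q2, —b→ q3
  q2 = 0 has moves ∅
  q3 = a.0 has moves —a→ q2
Coarsest stable partition (strong bisimilarity classes):
  B0 = {p0, p1}
  B1 = {p2, q3}
  B2 = {p3, q2}
  B3 = {q0, q1}
p0 ∈ B0, q0 ∈ B3 → different blocks

not bisimilar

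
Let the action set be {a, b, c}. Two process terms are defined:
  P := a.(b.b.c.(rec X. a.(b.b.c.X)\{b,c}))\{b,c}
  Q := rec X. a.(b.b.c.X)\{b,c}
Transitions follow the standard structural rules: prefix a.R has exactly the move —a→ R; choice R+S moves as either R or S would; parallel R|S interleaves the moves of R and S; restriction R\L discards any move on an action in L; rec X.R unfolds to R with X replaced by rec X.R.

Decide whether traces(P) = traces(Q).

P's transition system — 2 states:
  m0 = a.(b.b.c.(rec X. a.(b.b.c.X)\{b,c}))\{b,c} ⊢ ··a··> m1
  m1 = (b.b.c.(rec X. a.(b.b.c.X)\{b,c}))\{b,c} ⊢ deadlocked
Q's transition system — 2 states:
  n0 = rec X. a.(b.b.c.X)\{b,c} ⊢ ··a··> n1
  n1 = (b.b.c.(rec X. a.(b.b.c.X)\{b,c}))\{b,c} ⊢ deadlocked
Bisimilarity quotient blocks:
  B0 = {m0, n0}
  B1 = {m1, n1}
m0 ∈ B0, n0 ∈ B0 → same block
Bisimilar ⇒ trace-equivalent.

traces(P) = traces(Q)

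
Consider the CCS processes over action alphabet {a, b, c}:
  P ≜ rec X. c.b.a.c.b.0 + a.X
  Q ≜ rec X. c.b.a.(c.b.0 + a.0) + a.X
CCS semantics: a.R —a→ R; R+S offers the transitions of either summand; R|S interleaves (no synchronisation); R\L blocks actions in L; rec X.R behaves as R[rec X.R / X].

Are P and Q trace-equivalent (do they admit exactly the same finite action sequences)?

Reachable graph of P (6 states):
  u0 = rec X. c.b.a.c.b.0 + a.X has moves =a=> u0, =c=> u1
  u1 = b.a.c.b.0 has moves =b=> u2
  u2 = a.c.b.0 has moves =a=> u3
  u3 = c.b.0 has moves =c=> u4
  u4 = b.0 has moves =b=> u5
  u5 = 0 has moves (no moves)
Reachable graph of Q (6 states):
  v0 = rec X. c.b.a.(c.b.0 + a.0) + a.X has moves =a=> v0, =c=> v1
  v1 = b.a.(c.b.0 + a.0) has moves =b=> v2
  v2 = a.(c.b.0 + a.0) has moves =a=> v3
  v3 = c.b.0 + a.0 has moves =a=> v4, =c=> v5
  v4 = 0 has moves (no moves)
  v5 = b.0 has moves =b=> v4
Executing cbaa from Q (initial set {v0}):
  step 1 (c): {v1}
  step 2 (b): {v2}
  step 3 (a): {v3}
  step 4 (a): {v4}
  Q completes σ.
Executing cbaa from P (initial set {u0}):
  step 1 (c): {u1}
  step 2 (b): {u2}
  step 3 (a): {u3}
  step 4 (a): ∅ (P stuck)

NO — witness ⟨cbaa⟩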